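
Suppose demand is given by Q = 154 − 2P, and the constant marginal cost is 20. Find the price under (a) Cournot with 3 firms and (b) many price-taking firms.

Cournot: P = 34.25; Competition: P = 20

Inverting demand: P = 77 − 0.5Q.
With 3 symmetric Cournot firms, each firm's FOC gives 77 − 2q = 20, so q = 28.5, Q = 3·28.5 = 85.5, and P = 34.25.
Competitive firms price at marginal cost: P = 20, giving Q = 114.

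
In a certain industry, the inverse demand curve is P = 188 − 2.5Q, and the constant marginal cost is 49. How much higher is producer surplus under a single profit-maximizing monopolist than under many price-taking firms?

Competitive firms price at marginal cost: P = 49, giving Q = 55.6.
PS = (49 − 49)·55.6 = 0.
Monopoly sets MR = MC: 188 − 5Q = 49 ⇒ Q = 27.8, P = 188 − 2.5·27.8 = 118.5.
PS = (118.5 − 49)·27.8 = 1932.1.
Change in producer surplus: 1932.1 − 0 = 1932.1.

PS rises by 1932.1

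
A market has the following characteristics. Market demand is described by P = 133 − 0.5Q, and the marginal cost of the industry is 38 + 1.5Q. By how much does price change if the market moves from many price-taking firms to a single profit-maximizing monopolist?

Under competition P = MC: 133 − 0.5Q = 38 + 1.5Q ⇒ Q = 47.5, P = 109.25.
The monopolist equates marginal revenue to marginal cost: 133 − Q = 38 + 1.5Q, so Q = 38. From demand, P = 114.
Change in price: 114 − 109.25 = 4.75.

Price rises by 4.75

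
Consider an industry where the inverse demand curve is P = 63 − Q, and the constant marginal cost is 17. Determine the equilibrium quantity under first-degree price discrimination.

Under first-degree price discrimination the firm charges each unit its demand price and produces up to where P = MC, i.e. Q = 46. Consumer surplus is zero; producer surplus equals total surplus.

Q = 46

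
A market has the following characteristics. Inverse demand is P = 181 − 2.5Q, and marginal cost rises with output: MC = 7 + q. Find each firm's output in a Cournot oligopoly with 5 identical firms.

q_i = 10.875

In a 5-firm Cournot equilibrium, symmetry and the first-order condition give q = (181 − 7)/(16) = 10.875. So Q = 54.375 and P = 721/16.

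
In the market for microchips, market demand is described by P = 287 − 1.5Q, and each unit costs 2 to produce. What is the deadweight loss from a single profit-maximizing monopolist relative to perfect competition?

Under competition P = MC = 2, so Q = (287 − 2)/1.5 = 190.
A monopolist chooses Q where MR = MC. MR = 287 − 3Q; setting this equal to 2 gives Q = 95 and P = 144.5.
DWL is the triangle between Q = 95 and Q = 190: ½·(190 − 95)·(144.5 − 2) = 6768.75.

DWL = 6768.75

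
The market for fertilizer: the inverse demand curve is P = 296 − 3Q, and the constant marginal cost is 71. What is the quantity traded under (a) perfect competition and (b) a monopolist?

Competition: Q = 75; Monopoly: Q = 37.5

Perfect competition: P = MC = 71, so 296 − 3Q = 71 and Q = 75.
A monopolist chooses Q where MR = MC. MR = 296 − 6Q; setting this equal to 71 gives Q = 37.5 and P = 183.5.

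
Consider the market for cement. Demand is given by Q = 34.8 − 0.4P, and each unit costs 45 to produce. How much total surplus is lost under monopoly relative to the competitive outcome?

Inverting demand: P = 87 − 2.5Q.
Under competition P = MC = 45, so Q = (87 − 45)/2.5 = 16.8.
The monopolist equates marginal revenue to marginal cost: 87 − 5Q = 45, so Q = 8.4. From demand, P = 66.
DWL is the triangle between Q = 8.4 and Q = 16.8: ½·(16.8 − 8.4)·(66 − 45) = 88.2.

DWL = 88.2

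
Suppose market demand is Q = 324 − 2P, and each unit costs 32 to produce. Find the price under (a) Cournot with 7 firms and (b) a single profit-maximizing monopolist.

Inverting demand: P = 162 − 0.5Q.
With 7 symmetric Cournot firms, each firm's FOC gives 162 − 4q = 32, so q = 32.5, Q = 7·32.5 = 227.5, and P = 48.25.
A monopolist chooses Q where MR = MC. MR = 162 − Q; setting this equal to 32 gives Q = 130 and P = 97.

Cournot: P = 48.25; Monopoly: P = 97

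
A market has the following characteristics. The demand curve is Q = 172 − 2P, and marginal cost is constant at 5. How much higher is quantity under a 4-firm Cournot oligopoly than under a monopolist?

Inverting demand: P = 86 − 0.5Q.
A monopolist chooses Q where MR = MC. MR = 86 − Q; setting this equal to 5 gives Q = 81 and P = 45.5.
In a 4-firm Cournot equilibrium, symmetry and the first-order condition give q = (86 − 5)/(2.5) = 32.4. So Q = 129.6 and P = 21.2.
Change in quantity: 129.6 − 81 = 48.6.

Quantity rises by 48.6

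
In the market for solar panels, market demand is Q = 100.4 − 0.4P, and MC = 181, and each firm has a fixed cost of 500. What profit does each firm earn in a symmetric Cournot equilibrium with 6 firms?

Inverting demand: P = 251 − 2.5Q.
In a 6-firm Cournot equilibrium, symmetry and the first-order condition give q = (251 − 181)/(17.5) = 4. So Q = 24 and P = 191.
Each firm's profit = (191 − 181)·4 − 500 = −460.

π_i = −460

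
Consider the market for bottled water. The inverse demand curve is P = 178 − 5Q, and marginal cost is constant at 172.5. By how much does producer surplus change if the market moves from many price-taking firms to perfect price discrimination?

Producer surplus rises by 3.025

Perfect competition: P = MC = 172.5, so 178 − 5Q = 172.5 and Q = 1.1.
PS = (172.5 − 172.5)·1.1 = 0.
A perfectly discriminating monopolist sells every unit with P(Q) ≥ MC(Q), so output equals the competitive quantity Q = 1.1. Each buyer pays their reservation price, so CS = 0 and the firm captures all surplus.
PS = ½·(178 − 172.5)·1.1 = 3.025.
Change in producer surplus: 3.025 − 0 = 3.025.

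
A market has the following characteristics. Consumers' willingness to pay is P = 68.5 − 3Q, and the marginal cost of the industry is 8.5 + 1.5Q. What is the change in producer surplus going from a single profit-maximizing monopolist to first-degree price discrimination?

A monopolist chooses Q where MR = MC. MR = 68.5 − 6Q; setting this equal to 8.5 + 1.5Q gives Q = 8 and P = 44.5.
PS = P·Q − VC(Q) = 44.5·8 − (8.5·8 + ½·1.5·8²) = 240.
A perfectly discriminating monopolist sells every unit with P(Q) ≥ MC(Q), so output equals the competitive quantity Q = 40/3. Each buyer pays their reservation price, so CS = 0 and the firm captures all surplus.
PS = ½·(68.5 − 8.5)·40/3 = 400.
Change in producer surplus: 400 − 240 = 160.

PS rises by 160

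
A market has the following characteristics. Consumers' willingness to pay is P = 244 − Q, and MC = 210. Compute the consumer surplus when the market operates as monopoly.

Monopoly sets MR = MC: 244 − 2Q = 210 ⇒ Q = 17, P = 244 − 17 = 227.
CS = ½·(244 − 227)·17 = 144.5.

CS = 144.5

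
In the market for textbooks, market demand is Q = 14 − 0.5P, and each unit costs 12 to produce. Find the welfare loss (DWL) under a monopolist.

DWL = 16

Inverting demand: P = 28 − 2Q.
Under competition P = MC = 12, so Q = (28 − 12)/2 = 8.
A monopolist chooses Q where MR = MC. MR = 28 − 4Q; setting this equal to 12 gives Q = 4 and P = 20.
DWL is the triangle between Q = 4 and Q = 8: ½·(8 − 4)·(20 − 12) = 16.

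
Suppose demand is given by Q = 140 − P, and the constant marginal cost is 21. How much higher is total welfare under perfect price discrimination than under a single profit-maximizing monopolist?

Inverting demand: P = 140 − Q.
A monopolist chooses Q where MR = MC. MR = 140 − 2Q; setting this equal to 21 gives Q = 59.5 and P = 80.5.
CS = ½·(140 − 80.5)·59.5 = 1770.125; PS = (80.5 − 21)·59.5 = 3540.25; TS = 5310.375.
With perfect price discrimination, output is the efficient level Q = 119 (where demand meets MC), but every buyer pays their willingness to pay: CS = 0 and PS = total surplus.
TS = 7080.5 (equal to competitive TS).
Change in total welfare: 7080.5 − 5310.375 = 1770.125.

Total welfare rises by 1770.125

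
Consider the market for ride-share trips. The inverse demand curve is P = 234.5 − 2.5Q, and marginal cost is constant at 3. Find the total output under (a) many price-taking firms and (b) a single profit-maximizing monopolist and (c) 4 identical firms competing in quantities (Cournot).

Competitive firms price at marginal cost: P = 3, giving Q = 92.6.
A monopolist chooses Q where MR = MC. MR = 234.5 − 5Q; setting this equal to 3 gives Q = 46.3 and P = 118.75.
In a 4-firm Cournot equilibrium, symmetry and the first-order condition give q = (234.5 − 3)/(12.5) = 18.52. So Q = 74.08 and P = 49.3.

Competition: Q = 92.6; Monopoly: Q = 46.3; Cournot: Q = 74.08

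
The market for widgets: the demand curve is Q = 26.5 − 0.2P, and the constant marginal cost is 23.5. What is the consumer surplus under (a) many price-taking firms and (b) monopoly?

Inverting demand: P = 132.5 − 5Q.
Competitive firms price at marginal cost: P = 23.5, giving Q = 21.8.
CS = ½·(132.5 − 23.5)·21.8 = 1188.1.
A monopolist chooses Q where MR = MC. MR = 132.5 − 10Q; setting this equal to 23.5 gives Q = 10.9 and P = 78.
CS = ½·(132.5 − 78)·10.9 = 297.025.

Competition: CS = 1188.1; Monopoly: CS = 297.025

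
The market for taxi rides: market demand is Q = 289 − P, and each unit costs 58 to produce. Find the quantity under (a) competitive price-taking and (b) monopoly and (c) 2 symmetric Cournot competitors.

Competition: Q = 231; Monopoly: Q = 115.5; Cournot: Q = 154

Inverting demand: P = 289 − Q.
Under competition P = MC = 58, so Q = (289 − 58)/1 = 231.
Monopoly sets MR = MC: 289 − 2Q = 58 ⇒ Q = 115.5, P = 289 − 115.5 = 173.5.
Cournot with 2 identical firms: the symmetric best-response condition is 289 − 3q = 58. Each firm produces q = 77, total output Q = 154, price P = 135.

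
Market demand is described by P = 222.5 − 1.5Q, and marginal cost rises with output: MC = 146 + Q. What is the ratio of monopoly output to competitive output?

The monopolist equates marginal revenue to marginal cost: 222.5 − 3Q = 146 + Q, so Q = 19.125. From demand, P = 3101/16.
Under competition P = MC: 222.5 − 1.5Q = 146 + Q ⇒ Q = 30.6, P = 176.6.
Ratio Q_m/Q_c = 19.125/30.6 = 0.625.

Q_m/Q_c = 0.625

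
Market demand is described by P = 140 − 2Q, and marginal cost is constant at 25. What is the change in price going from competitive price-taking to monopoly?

Perfect competition: P = MC = 25, so 140 − 2Q = 25 and Q = 57.5.
A monopolist chooses Q where MR = MC. MR = 140 − 4Q; setting this equal to 25 gives Q = 28.75 and P = 82.5.
Change in price: 82.5 − 25 = 57.5.

P rises by 57.5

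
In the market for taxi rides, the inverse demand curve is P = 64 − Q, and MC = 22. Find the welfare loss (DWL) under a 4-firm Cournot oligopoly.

DWL = 35.28

Competitive firms price at marginal cost: P = 22, giving Q = 42.
With 4 symmetric Cournot firms, each firm's FOC gives 64 − 5q = 22, so q = 8.4, Q = 4·8.4 = 33.6, and P = 30.4.
DWL is the triangle between Q = 33.6 and Q = 42: ½·(42 − 33.6)·(30.4 − 22) = 35.28.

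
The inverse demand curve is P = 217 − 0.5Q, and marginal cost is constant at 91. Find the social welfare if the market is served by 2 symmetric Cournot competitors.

TS = 14112

Cournot with 2 identical firms: the symmetric best-response condition is 217 − 1.5q = 91. Each firm produces q = 84, total output Q = 168, price P = 133.
CS = ½·(217 − 133)·168 = 7056; PS = (133 − 91)·168 = 7056; TS = 14112.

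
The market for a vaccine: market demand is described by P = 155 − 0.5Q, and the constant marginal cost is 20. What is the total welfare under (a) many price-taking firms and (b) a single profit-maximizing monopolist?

Under competition P = MC = 20, so Q = (155 − 20)/0.5 = 270.
CS = ½·(155 − 20)·270 = 18225; PS = (20 − 20)·270 = 0; TS = 18225.
A monopolist chooses Q where MR = MC. MR = 155 − Q; setting this equal to 20 gives Q = 135 and P = 87.5.
CS = ½·(155 − 87.5)·135 = 4556.25; PS = (87.5 − 20)·135 = 9112.5; TS = 13668.75.

Competition: TS = 18225; Monopoly: TS = 13668.75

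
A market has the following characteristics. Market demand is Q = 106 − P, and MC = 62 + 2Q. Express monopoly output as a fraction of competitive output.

Q_m/Q_c = 0.75

Inverting demand: P = 106 − Q.
The monopolist equates marginal revenue to marginal cost: 106 − 2Q = 62 + 2Q, so Q = 11. From demand, P = 95.
Competitive equilibrium sets price equal to marginal cost: 106 − Q = 62 + 2Q, so Q = 44/3 and P = 274/3.
Ratio Q_m/Q_c = 11/(44/3) = 0.75.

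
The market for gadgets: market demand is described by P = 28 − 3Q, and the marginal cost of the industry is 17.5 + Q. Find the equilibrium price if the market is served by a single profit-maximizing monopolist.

Monopoly sets MR = MC: 28 − 6Q = 17.5 + Q ⇒ Q = 1.5, P = 28 − 3·1.5 = 23.5.

P = 23.5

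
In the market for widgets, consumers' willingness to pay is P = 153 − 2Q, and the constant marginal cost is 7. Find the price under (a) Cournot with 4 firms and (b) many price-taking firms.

In a 4-firm Cournot equilibrium, symmetry and the first-order condition give q = (153 − 7)/(10) = 14.6. So Q = 58.4 and P = 36.2.
Perfect competition: P = MC = 7, so 153 − 2Q = 7 and Q = 73.

Cournot: P = 36.2; Competition: P = 7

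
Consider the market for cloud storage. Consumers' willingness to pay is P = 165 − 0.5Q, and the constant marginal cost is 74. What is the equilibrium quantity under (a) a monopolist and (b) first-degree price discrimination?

A monopolist chooses Q where MR = MC. MR = 165 − Q; setting this equal to 74 gives Q = 91 and P = 119.5.
With perfect price discrimination, output is the efficient level Q = 182 (where demand meets MC), but every buyer pays their willingness to pay: CS = 0 and PS = total surplus.

Monopoly: Q = 91; Perfect PD: Q = 182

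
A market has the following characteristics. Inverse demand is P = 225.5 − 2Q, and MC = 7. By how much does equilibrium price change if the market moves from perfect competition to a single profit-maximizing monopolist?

Equilibrium price rises by 109.25

Under competition P = MC = 7, so Q = (225.5 − 7)/2 = 109.25.
The monopolist equates marginal revenue to marginal cost: 225.5 − 4Q = 7, so Q = 54.625. From demand, P = 116.25.
Change in equilibrium price: 116.25 − 7 = 109.25.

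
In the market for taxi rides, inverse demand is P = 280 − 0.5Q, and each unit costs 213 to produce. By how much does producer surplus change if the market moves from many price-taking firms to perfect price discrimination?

PS rises by 4489

Perfect competition: P = MC = 213, so 280 − 0.5Q = 213 and Q = 134.
PS = (213 − 213)·134 = 0.
A perfectly discriminating monopolist sells every unit with P(Q) ≥ MC(Q), so output equals the competitive quantity Q = 134. Each buyer pays their reservation price, so CS = 0 and the firm captures all surplus.
PS = ½·(280 − 213)·134 = 4489.
Change in producer surplus: 4489 − 0 = 4489.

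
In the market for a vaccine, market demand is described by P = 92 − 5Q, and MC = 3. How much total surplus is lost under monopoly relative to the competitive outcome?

Under competition P = MC = 3, so Q = (92 − 3)/5 = 17.8.
Monopoly sets MR = MC: 92 − 10Q = 3 ⇒ Q = 8.9, P = 92 − 5·8.9 = 47.5.
DWL is the triangle between Q = 8.9 and Q = 17.8: ½·(17.8 − 8.9)·(47.5 − 3) = 198.025.

DWL = 198.025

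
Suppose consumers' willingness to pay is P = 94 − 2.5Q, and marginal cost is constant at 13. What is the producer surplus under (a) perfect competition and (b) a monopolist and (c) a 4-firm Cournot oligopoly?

Competitive firms price at marginal cost: P = 13, giving Q = 32.4.
PS = (13 − 13)·32.4 = 0.
Monopoly sets MR = MC: 94 − 5Q = 13 ⇒ Q = 16.2, P = 94 − 2.5·16.2 = 53.5.
PS = (53.5 − 13)·16.2 = 656.1.
In a 4-firm Cournot equilibrium, symmetry and the first-order condition give q = (94 − 13)/(12.5) = 6.48. So Q = 25.92 and P = 29.2.
PS = (29.2 − 13)·25.92 = 419.904.

Competition: PS = 0; Monopoly: PS = 656.1; Cournot: PS = 419.904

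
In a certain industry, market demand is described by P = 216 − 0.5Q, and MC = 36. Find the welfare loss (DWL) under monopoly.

DWL = 8100

Under competition P = MC = 36, so Q = (216 − 36)/0.5 = 360.
Monopoly sets MR = MC: 216 − Q = 36 ⇒ Q = 180, P = 216 − 0.5·180 = 126.
DWL is the triangle between Q = 180 and Q = 360: ½·(360 − 180)·(126 − 36) = 8100.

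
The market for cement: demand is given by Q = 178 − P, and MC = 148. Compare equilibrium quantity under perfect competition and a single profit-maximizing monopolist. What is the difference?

Inverting demand: P = 178 − Q.
Competitive firms price at marginal cost: P = 148, giving Q = 30.
The monopolist equates marginal revenue to marginal cost: 178 − 2Q = 148, so Q = 15. From demand, P = 163.
Change in equilibrium quantity: 15 − 30 = −15.

Q falls by 15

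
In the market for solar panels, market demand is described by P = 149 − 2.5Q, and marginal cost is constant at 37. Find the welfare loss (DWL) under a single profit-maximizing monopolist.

Perfect competition: P = MC = 37, so 149 − 2.5Q = 37 and Q = 44.8.
Monopoly sets MR = MC: 149 − 5Q = 37 ⇒ Q = 22.4, P = 149 − 2.5·22.4 = 93.
DWL is the triangle between Q = 22.4 and Q = 44.8: ½·(44.8 − 22.4)·(93 − 37) = 627.2.

DWL = 627.2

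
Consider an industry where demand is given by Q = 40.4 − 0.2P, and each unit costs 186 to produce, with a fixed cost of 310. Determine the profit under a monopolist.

Inverting demand: P = 202 − 5Q.
A monopolist chooses Q where MR = MC. MR = 202 − 10Q; setting this equal to 186 gives Q = 1.6 and P = 194.
Profit = (194 − 186)·1.6 − 310 = −297.2.

Profit = −297.2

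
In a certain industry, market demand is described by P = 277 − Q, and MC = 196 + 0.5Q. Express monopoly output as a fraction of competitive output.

Q_m/Q_c = 0.6

The monopolist equates marginal revenue to marginal cost: 277 − 2Q = 196 + 0.5Q, so Q = 32.4. From demand, P = 244.6.
Under competition P = MC: 277 − Q = 196 + 0.5Q ⇒ Q = 54, P = 223.
Ratio Q_m/Q_c = 32.4/54 = 0.6.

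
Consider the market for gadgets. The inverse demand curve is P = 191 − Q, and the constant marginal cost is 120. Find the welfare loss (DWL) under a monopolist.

Under competition P = MC = 120, so Q = (191 − 120)/1 = 71.
Monopoly sets MR = MC: 191 − 2Q = 120 ⇒ Q = 35.5, P = 191 − 35.5 = 155.5.
DWL is the triangle between Q = 35.5 and Q = 71: ½·(71 − 35.5)·(155.5 − 120) = 630.125.

DWL = 630.125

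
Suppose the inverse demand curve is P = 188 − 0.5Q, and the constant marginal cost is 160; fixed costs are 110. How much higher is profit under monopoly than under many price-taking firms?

Perfect competition: P = MC = 160, so 188 − 0.5Q = 160 and Q = 56.
Profit = (160 − 160)·56 − 110 = −110.
Monopoly sets MR = MC: 188 − Q = 160 ⇒ Q = 28, P = 188 − 0.5·28 = 174.
Profit = (174 − 160)·28 − 110 = 282.
Change in profit: 282 − −110 = 392.

π rises by 392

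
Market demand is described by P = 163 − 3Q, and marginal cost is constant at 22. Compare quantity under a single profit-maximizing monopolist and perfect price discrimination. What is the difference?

The monopolist equates marginal revenue to marginal cost: 163 − 6Q = 22, so Q = 23.5. From demand, P = 92.5.
Under first-degree price discrimination the firm charges each unit its demand price and produces up to where P = MC, i.e. Q = 47. Consumer surplus is zero; producer surplus equals total surplus.
Change in quantity: 47 − 23.5 = 23.5.

Quantity rises by 23.5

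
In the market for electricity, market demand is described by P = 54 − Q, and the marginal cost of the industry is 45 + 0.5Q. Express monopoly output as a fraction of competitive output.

A monopolist chooses Q where MR = MC. MR = 54 − 2Q; setting this equal to 45 + 0.5Q gives Q = 3.6 and P = 50.4.
Competitive equilibrium sets price equal to marginal cost: 54 − Q = 45 + 0.5Q, so Q = 6 and P = 48.
Ratio Q_m/Q_c = 3.6/6 = 0.6.

Q_m/Q_c = 0.6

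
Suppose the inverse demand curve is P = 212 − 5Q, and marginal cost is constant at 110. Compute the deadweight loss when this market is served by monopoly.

Perfect competition: P = MC = 110, so 212 − 5Q = 110 and Q = 20.4.
The monopolist equates marginal revenue to marginal cost: 212 − 10Q = 110, so Q = 10.2. From demand, P = 161.
DWL is the triangle between Q = 10.2 and Q = 20.4: ½·(20.4 − 10.2)·(161 − 110) = 260.1.

DWL = 260.1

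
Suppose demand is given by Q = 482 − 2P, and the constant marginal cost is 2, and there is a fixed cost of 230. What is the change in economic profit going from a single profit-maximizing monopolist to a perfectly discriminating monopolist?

π rises by 28560.5

Inverting demand: P = 241 − 0.5Q.
The monopolist equates marginal revenue to marginal cost: 241 − Q = 2, so Q = 239. From demand, P = 121.5.
Profit = (121.5 − 2)·239 − 230 = 28330.5.
A perfectly discriminating monopolist sells every unit with P(Q) ≥ MC(Q), so output equals the competitive quantity Q = 478. Each buyer pays their reservation price, so CS = 0 and the firm captures all surplus.
PS equals the full surplus area, 57121. Profit = 57121 − 230 = 56891.
Change in economic profit: 56891 − 28330.5 = 28560.5.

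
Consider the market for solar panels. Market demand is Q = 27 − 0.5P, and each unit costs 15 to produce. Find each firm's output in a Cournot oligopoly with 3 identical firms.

q_i = 4.875

Inverting demand: P = 54 − 2Q.
With 3 symmetric Cournot firms, each firm's FOC gives 54 − 8q = 15, so q = 4.875, Q = 3·4.875 = 14.625, and P = 24.75.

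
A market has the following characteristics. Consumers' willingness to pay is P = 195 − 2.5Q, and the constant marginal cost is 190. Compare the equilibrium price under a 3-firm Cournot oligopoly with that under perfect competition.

Cournot: P = 191.25; Competition: P = 190

With 3 symmetric Cournot firms, each firm's FOC gives 195 − 10q = 190, so q = 0.5, Q = 3·0.5 = 1.5, and P = 191.25.
Perfect competition: P = MC = 190, so 195 − 2.5Q = 190 and Q = 2.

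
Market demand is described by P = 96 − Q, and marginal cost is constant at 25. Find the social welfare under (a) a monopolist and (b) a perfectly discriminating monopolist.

Monopoly: TS = 1890.375; Perfect PD: TS = 2520.5

The monopolist equates marginal revenue to marginal cost: 96 − 2Q = 25, so Q = 35.5. From demand, P = 60.5.
CS = ½·(96 − 60.5)·35.5 = 630.125; PS = (60.5 − 25)·35.5 = 1260.25; TS = 1890.375.
Under first-degree price discrimination the firm charges each unit its demand price and produces up to where P = MC, i.e. Q = 71. Consumer surplus is zero; producer surplus equals total surplus.
TS = 2520.5 (equal to competitive TS).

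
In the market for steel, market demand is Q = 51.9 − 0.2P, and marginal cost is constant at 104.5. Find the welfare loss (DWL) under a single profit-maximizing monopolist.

DWL = 600.625

Inverting demand: P = 259.5 − 5Q.
Perfect competition: P = MC = 104.5, so 259.5 − 5Q = 104.5 and Q = 31.
The monopolist equates marginal revenue to marginal cost: 259.5 − 10Q = 104.5, so Q = 15.5. From demand, P = 182.
DWL is the triangle between Q = 15.5 and Q = 31: ½·(31 − 15.5)·(182 − 104.5) = 600.625.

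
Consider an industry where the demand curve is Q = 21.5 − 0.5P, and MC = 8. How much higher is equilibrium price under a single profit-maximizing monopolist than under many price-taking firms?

Inverting demand: P = 43 − 2Q.
Perfect competition: P = MC = 8, so 43 − 2Q = 8 and Q = 17.5.
A monopolist chooses Q where MR = MC. MR = 43 − 4Q; setting this equal to 8 gives Q = 8.75 and P = 25.5.
Change in equilibrium price: 25.5 − 8 = 17.5.

Equilibrium price rises by 17.5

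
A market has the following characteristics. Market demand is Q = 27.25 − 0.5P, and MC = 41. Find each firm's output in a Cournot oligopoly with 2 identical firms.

Inverting demand: P = 54.5 − 2Q.
In a 2-firm Cournot equilibrium, symmetry and the first-order condition give q = (54.5 − 41)/(6) = 2.25. So Q = 4.5 and P = 45.5.

q_i = 2.25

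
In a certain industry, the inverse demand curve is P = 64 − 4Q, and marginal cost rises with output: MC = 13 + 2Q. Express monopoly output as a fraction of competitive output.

Q_m/Q_c = 0.6

Monopoly sets MR = MC: 64 − 8Q = 13 + 2Q ⇒ Q = 5.1, P = 64 − 4·5.1 = 43.6.
Competitive equilibrium sets price equal to marginal cost: 64 − 4Q = 13 + 2Q, so Q = 8.5 and P = 30.
Ratio Q_m/Q_c = 5.1/8.5 = 0.6.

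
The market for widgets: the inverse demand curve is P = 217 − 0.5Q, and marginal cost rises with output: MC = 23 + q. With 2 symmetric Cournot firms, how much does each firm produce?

q_i = 77.6

With 2 symmetric Cournot firms, each firm's FOC gives 217 − 1.5q = 23 + q, so q = 77.6, Q = 2·77.6 = 155.2, and P = 139.4.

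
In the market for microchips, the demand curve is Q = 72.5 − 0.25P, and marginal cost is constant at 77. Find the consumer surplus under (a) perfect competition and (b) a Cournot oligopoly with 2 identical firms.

Inverting demand: P = 290 − 4Q.
Under competition P = MC = 77, so Q = (290 − 77)/4 = 53.25.
CS = ½·(290 − 77)·53.25 = 5671.125.
In a 2-firm Cournot equilibrium, symmetry and the first-order condition give q = (290 − 77)/(12) = 17.75. So Q = 35.5 and P = 148.
CS = ½·(290 − 148)·35.5 = 2520.5.

Competition: CS = 5671.125; Cournot: CS = 2520.5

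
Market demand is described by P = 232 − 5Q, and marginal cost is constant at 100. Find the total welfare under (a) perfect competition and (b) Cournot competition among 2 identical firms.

Competitive firms price at marginal cost: P = 100, giving Q = 26.4.
CS = ½·(232 − 100)·26.4 = 1742.4; PS = (100 − 100)·26.4 = 0; TS = 1742.4.
Cournot with 2 identical firms: the symmetric best-response condition is 232 − 15q = 100. Each firm produces q = 8.8, total output Q = 17.6, price P = 144.
CS = ½·(232 − 144)·17.6 = 774.4; PS = (144 − 100)·17.6 = 774.4; TS = 1548.8.

Competition: TS = 1742.4; Cournot: TS = 1548.8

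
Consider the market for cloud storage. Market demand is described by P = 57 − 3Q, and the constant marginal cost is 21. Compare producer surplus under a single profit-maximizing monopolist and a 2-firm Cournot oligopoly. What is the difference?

Producer surplus falls by 12

A monopolist chooses Q where MR = MC. MR = 57 − 6Q; setting this equal to 21 gives Q = 6 and P = 39.
PS = (39 − 21)·6 = 108.
Cournot with 2 identical firms: the symmetric best-response condition is 57 − 9q = 21. Each firm produces q = 4, total output Q = 8, price P = 33.
PS = (33 − 21)·8 = 96.
Change in producer surplus: 96 − 108 = −12.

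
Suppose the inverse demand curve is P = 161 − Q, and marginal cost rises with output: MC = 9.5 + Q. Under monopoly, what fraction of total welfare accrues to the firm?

PS/TS = 0.75

Monopoly sets MR = MC: 161 − 2Q = 9.5 + Q ⇒ Q = 50.5, P = 161 − 50.5 = 110.5.
CS = ½·(161 − 110.5)·50.5 = 1275.125.
PS = P·Q − VC(Q) = 110.5·50.5 − (9.5·50.5 + ½·1·50.5²) = 3825.375.
Share captured = PS/TS = 3825.375/5100.5 = 0.75.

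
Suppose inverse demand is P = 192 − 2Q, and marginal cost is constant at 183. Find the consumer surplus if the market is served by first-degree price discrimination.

CS = 0

With perfect price discrimination, output is the efficient level Q = 4.5 (where demand meets MC), but every buyer pays their willingness to pay: CS = 0 and PS = total surplus.
CS = 0.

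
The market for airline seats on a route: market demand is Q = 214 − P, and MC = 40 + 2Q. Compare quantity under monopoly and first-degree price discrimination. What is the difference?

Quantity rises by 14.5

Inverting demand: P = 214 − Q.
Monopoly sets MR = MC: 214 − 2Q = 40 + 2Q ⇒ Q = 43.5, P = 214 − 43.5 = 170.5.
Under first-degree price discrimination the firm charges each unit its demand price and produces up to where P = MC, i.e. Q = 58. Consumer surplus is zero; producer surplus equals total surplus.
Change in quantity: 58 − 43.5 = 14.5.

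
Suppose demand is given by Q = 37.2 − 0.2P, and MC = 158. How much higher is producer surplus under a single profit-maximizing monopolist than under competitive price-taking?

Inverting demand: P = 186 − 5Q.
Competitive firms price at marginal cost: P = 158, giving Q = 5.6.
PS = (158 − 158)·5.6 = 0.
A monopolist chooses Q where MR = MC. MR = 186 − 10Q; setting this equal to 158 gives Q = 2.8 and P = 172.
PS = (172 − 158)·2.8 = 39.2.
Change in producer surplus: 39.2 − 0 = 39.2.

Producer surplus rises by 39.2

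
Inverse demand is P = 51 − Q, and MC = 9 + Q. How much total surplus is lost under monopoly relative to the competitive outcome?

Competitive equilibrium sets price equal to marginal cost: 51 − Q = 9 + Q, so Q = 21 and P = 30.
The monopolist equates marginal revenue to marginal cost: 51 − 2Q = 9 + Q, so Q = 14. From demand, P = 37.
CS = ½·(51 − 30)·21 = 220.5; PS = (30·21 − 9·21 − ½·1·21²) = 220.5; TS = 441.
CS = ½·(51 − 37)·14 = 98; PS = (37·14 − 9·14 − ½·1·14²) = 294; TS = 392.
DWL = 441 − 392 = 49.

DWL = 49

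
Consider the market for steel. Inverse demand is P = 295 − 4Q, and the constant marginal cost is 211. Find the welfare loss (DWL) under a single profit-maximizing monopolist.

DWL = 220.5

Under competition P = MC = 211, so Q = (295 − 211)/4 = 21.
A monopolist chooses Q where MR = MC. MR = 295 − 8Q; setting this equal to 211 gives Q = 10.5 and P = 253.
DWL is the triangle between Q = 10.5 and Q = 21: ½·(21 − 10.5)·(253 − 211) = 220.5.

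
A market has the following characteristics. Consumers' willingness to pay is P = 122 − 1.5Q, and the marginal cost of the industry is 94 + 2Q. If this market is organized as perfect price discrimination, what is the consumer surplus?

CS = 0

A perfectly discriminating monopolist sells every unit with P(Q) ≥ MC(Q), so output equals the competitive quantity Q = 8. Each buyer pays their reservation price, so CS = 0 and the firm captures all surplus.
CS = 0.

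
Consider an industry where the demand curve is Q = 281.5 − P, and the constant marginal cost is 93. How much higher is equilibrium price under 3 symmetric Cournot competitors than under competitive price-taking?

Inverting demand: P = 281.5 − Q.
Perfect competition: P = MC = 93, so 281.5 − Q = 93 and Q = 188.5.
With 3 symmetric Cournot firms, each firm's FOC gives 281.5 − 4q = 93, so q = 47.125, Q = 3·47.125 = 141.375, and P = 140.125.
Change in equilibrium price: 140.125 − 93 = 47.125.

Equilibrium price rises by 47.125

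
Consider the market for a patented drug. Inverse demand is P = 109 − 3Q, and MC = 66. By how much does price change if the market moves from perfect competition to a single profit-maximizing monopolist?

P rises by 21.5

Perfect competition: P = MC = 66, so 109 − 3Q = 66 and Q = 43/3.
A monopolist chooses Q where MR = MC. MR = 109 − 6Q; setting this equal to 66 gives Q = 43/6 and P = 87.5.
Change in price: 87.5 − 66 = 21.5.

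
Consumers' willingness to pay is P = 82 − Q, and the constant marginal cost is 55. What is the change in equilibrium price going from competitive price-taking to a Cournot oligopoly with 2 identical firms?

Perfect competition: P = MC = 55, so 82 − Q = 55 and Q = 27.
Cournot with 2 identical firms: the symmetric best-response condition is 82 − 3q = 55. Each firm produces q = 9, total output Q = 18, price P = 64.
Change in equilibrium price: 64 − 55 = 9.

P rises by 9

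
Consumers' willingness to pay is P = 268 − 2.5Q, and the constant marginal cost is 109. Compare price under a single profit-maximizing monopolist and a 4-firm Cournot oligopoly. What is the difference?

Monopoly sets MR = MC: 268 − 5Q = 109 ⇒ Q = 31.8, P = 268 − 2.5·31.8 = 188.5.
With 4 symmetric Cournot firms, each firm's FOC gives 268 − 12.5q = 109, so q = 12.72, Q = 4·12.72 = 50.88, and P = 140.8.
Change in price: 140.8 − 188.5 = −47.7.

Price falls by 47.7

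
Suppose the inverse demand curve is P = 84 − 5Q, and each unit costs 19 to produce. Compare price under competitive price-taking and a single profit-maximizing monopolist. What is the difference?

Price rises by 32.5

Competitive firms price at marginal cost: P = 19, giving Q = 13.
Monopoly sets MR = MC: 84 − 10Q = 19 ⇒ Q = 6.5, P = 84 − 5·6.5 = 51.5.
Change in price: 51.5 − 19 = 32.5.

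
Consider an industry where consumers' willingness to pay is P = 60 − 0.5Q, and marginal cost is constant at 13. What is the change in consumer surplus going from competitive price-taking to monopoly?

Competitive firms price at marginal cost: P = 13, giving Q = 94.
CS = ½·(60 − 13)·94 = 2209.
The monopolist equates marginal revenue to marginal cost: 60 − Q = 13, so Q = 47. From demand, P = 36.5.
CS = ½·(60 − 36.5)·47 = 552.25.
Change in consumer surplus: 552.25 − 2209 = −1656.75.

Consumer surplus falls by 1656.75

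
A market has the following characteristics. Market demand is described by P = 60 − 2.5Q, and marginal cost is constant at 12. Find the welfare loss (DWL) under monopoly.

DWL = 115.2

Perfect competition: P = MC = 12, so 60 − 2.5Q = 12 and Q = 19.2.
Monopoly sets MR = MC: 60 − 5Q = 12 ⇒ Q = 9.6, P = 60 − 2.5·9.6 = 36.
DWL is the triangle between Q = 9.6 and Q = 19.2: ½·(19.2 − 9.6)·(36 − 12) = 115.2.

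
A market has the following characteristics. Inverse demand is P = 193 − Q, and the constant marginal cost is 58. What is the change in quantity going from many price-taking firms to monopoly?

Perfect competition: P = MC = 58, so 193 − Q = 58 and Q = 135.
The monopolist equates marginal revenue to marginal cost: 193 − 2Q = 58, so Q = 67.5. From demand, P = 125.5.
Change in quantity: 67.5 − 135 = −67.5.

Quantity falls by 67.5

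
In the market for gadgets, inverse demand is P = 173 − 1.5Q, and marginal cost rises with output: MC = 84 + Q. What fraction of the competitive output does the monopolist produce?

The monopolist equates marginal revenue to marginal cost: 173 − 3Q = 84 + Q, so Q = 22.25. From demand, P = 139.625.
Under competition P = MC: 173 − 1.5Q = 84 + Q ⇒ Q = 35.6, P = 119.6.
Ratio Q_m/Q_c = 22.25/35.6 = 0.625.

Q_m/Q_c = 0.625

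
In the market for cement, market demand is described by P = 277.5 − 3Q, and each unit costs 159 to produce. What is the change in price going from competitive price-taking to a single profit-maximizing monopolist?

Price rises by 59.25

Under competition P = MC = 159, so Q = (277.5 − 159)/3 = 39.5.
A monopolist chooses Q where MR = MC. MR = 277.5 − 6Q; setting this equal to 159 gives Q = 19.75 and P = 218.25.
Change in price: 218.25 − 159 = 59.25.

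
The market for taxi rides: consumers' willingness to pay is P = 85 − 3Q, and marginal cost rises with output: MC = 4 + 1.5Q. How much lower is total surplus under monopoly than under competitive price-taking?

TS falls by 116.64

Competitive equilibrium sets price equal to marginal cost: 85 − 3Q = 4 + 1.5Q, so Q = 18 and P = 31.
CS = ½·(85 − 31)·18 = 486; PS = (31·18 − 4·18 − ½·1.5·18²) = 243; TS = 729.
Monopoly sets MR = MC: 85 − 6Q = 4 + 1.5Q ⇒ Q = 10.8, P = 85 − 3·10.8 = 52.6.
CS = ½·(85 − 52.6)·10.8 = 174.96; PS = (52.6·10.8 − 4·10.8 − ½·1.5·10.8²) = 437.4; TS = 612.36.
Change in total surplus: 612.36 − 729 = −116.64.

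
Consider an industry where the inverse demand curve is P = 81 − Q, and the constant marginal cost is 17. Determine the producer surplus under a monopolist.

The monopolist equates marginal revenue to marginal cost: 81 − 2Q = 17, so Q = 32. From demand, P = 49.
PS = (49 − 17)·32 = 1024.

PS = 1024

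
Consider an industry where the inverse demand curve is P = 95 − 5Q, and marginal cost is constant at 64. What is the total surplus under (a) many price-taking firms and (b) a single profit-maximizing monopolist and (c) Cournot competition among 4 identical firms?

Perfect competition: P = MC = 64, so 95 − 5Q = 64 and Q = 6.2.
CS = ½·(95 − 64)·6.2 = 96.1; PS = (64 − 64)·6.2 = 0; TS = 96.1.
The monopolist equates marginal revenue to marginal cost: 95 − 10Q = 64, so Q = 3.1. From demand, P = 79.5.
CS = ½·(95 − 79.5)·3.1 = 24.025; PS = (79.5 − 64)·3.1 = 48.05; TS = 72.075.
With 4 symmetric Cournot firms, each firm's FOC gives 95 − 25q = 64, so q = 1.24, Q = 4·1.24 = 4.96, and P = 70.2.
CS = ½·(95 − 70.2)·4.96 = 61.504; PS = (70.2 − 64)·4.96 = 30.752; TS = 92.256.

Competition: TS = 96.1; Monopoly: TS = 72.075; Cournot: TS = 92.256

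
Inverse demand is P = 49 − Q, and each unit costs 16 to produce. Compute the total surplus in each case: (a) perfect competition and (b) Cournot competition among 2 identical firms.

Competitive firms price at marginal cost: P = 16, giving Q = 33.
CS = ½·(49 − 16)·33 = 544.5; PS = (16 − 16)·33 = 0; TS = 544.5.
In a 2-firm Cournot equilibrium, symmetry and the first-order condition give q = (49 − 16)/(3) = 11. So Q = 22 and P = 27.
CS = ½·(49 − 27)·22 = 242; PS = (27 − 16)·22 = 242; TS = 484.

Competition: TS = 544.5; Cournot: TS = 484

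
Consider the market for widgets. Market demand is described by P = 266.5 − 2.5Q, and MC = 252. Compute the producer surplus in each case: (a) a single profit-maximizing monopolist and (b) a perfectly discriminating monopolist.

Monopoly: PS = 21.025; Perfect PD: PS = 42.05

The monopolist equates marginal revenue to marginal cost: 266.5 − 5Q = 252, so Q = 2.9. From demand, P = 259.25.
PS = (259.25 − 252)·2.9 = 21.025.
With perfect price discrimination, output is the efficient level Q = 5.8 (where demand meets MC), but every buyer pays their willingness to pay: CS = 0 and PS = total surplus.
PS = ½·(266.5 − 252)·5.8 = 42.05.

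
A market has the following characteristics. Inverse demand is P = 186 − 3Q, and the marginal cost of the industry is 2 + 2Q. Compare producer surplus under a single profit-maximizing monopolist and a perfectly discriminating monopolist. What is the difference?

Monopoly sets MR = MC: 186 − 6Q = 2 + 2Q ⇒ Q = 23, P = 186 − 3·23 = 117.
PS = P·Q − VC(Q) = 117·23 − (2·23 + ½·2·23²) = 2116.
Under first-degree price discrimination the firm charges each unit its demand price and produces up to where P = MC, i.e. Q = 36.8. Consumer surplus is zero; producer surplus equals total surplus.
PS = ½·(186 − 2)·36.8 = 3385.6.
Change in producer surplus: 3385.6 − 2116 = 1269.6.

Producer surplus rises by 1269.6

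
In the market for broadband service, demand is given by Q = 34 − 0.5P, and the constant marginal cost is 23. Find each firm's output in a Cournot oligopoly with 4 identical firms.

Inverting demand: P = 68 − 2Q.
In a 4-firm Cournot equilibrium, symmetry and the first-order condition give q = (68 − 23)/(10) = 4.5. So Q = 18 and P = 32.

q_i = 4.5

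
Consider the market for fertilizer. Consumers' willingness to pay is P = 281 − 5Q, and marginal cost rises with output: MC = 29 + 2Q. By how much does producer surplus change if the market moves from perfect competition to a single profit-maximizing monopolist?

Competitive equilibrium sets price equal to marginal cost: 281 − 5Q = 29 + 2Q, so Q = 36 and P = 101.
PS = P·Q − VC(Q) = 101·36 − (29·36 + ½·2·36²) = 1296.
A monopolist chooses Q where MR = MC. MR = 281 − 10Q; setting this equal to 29 + 2Q gives Q = 21 and P = 176.
PS = P·Q − VC(Q) = 176·21 − (29·21 + ½·2·21²) = 2646.
Change in producer surplus: 2646 − 1296 = 1350.

Producer surplus rises by 1350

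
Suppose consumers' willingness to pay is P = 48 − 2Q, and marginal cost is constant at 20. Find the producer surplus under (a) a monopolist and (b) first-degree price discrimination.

Monopoly: PS = 98; Perfect PD: PS = 196

A monopolist chooses Q where MR = MC. MR = 48 − 4Q; setting this equal to 20 gives Q = 7 and P = 34.
PS = (34 − 20)·7 = 98.
With perfect price discrimination, output is the efficient level Q = 14 (where demand meets MC), but every buyer pays their willingness to pay: CS = 0 and PS = total surplus.
PS = ½·(48 − 20)·14 = 196.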